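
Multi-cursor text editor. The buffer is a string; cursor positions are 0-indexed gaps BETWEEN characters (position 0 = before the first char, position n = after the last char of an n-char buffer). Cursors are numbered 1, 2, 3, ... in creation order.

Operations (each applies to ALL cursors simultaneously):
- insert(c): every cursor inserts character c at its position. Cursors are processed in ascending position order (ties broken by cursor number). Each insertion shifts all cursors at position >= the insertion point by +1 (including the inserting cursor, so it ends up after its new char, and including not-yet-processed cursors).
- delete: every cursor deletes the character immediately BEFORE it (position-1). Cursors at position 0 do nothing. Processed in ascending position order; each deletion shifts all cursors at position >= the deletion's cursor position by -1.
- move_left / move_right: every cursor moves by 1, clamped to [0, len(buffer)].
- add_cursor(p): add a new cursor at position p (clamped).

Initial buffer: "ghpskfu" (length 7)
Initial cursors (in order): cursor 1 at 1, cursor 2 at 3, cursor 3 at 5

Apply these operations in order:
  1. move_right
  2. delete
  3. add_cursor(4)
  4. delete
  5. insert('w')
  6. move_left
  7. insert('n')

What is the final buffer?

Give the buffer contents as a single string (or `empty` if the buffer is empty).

Answer: wwwnnnnw

Derivation:
After op 1 (move_right): buffer="ghpskfu" (len 7), cursors c1@2 c2@4 c3@6, authorship .......
After op 2 (delete): buffer="gpku" (len 4), cursors c1@1 c2@2 c3@3, authorship ....
After op 3 (add_cursor(4)): buffer="gpku" (len 4), cursors c1@1 c2@2 c3@3 c4@4, authorship ....
After op 4 (delete): buffer="" (len 0), cursors c1@0 c2@0 c3@0 c4@0, authorship 
After op 5 (insert('w')): buffer="wwww" (len 4), cursors c1@4 c2@4 c3@4 c4@4, authorship 1234
After op 6 (move_left): buffer="wwww" (len 4), cursors c1@3 c2@3 c3@3 c4@3, authorship 1234
After op 7 (insert('n')): buffer="wwwnnnnw" (len 8), cursors c1@7 c2@7 c3@7 c4@7, authorship 12312344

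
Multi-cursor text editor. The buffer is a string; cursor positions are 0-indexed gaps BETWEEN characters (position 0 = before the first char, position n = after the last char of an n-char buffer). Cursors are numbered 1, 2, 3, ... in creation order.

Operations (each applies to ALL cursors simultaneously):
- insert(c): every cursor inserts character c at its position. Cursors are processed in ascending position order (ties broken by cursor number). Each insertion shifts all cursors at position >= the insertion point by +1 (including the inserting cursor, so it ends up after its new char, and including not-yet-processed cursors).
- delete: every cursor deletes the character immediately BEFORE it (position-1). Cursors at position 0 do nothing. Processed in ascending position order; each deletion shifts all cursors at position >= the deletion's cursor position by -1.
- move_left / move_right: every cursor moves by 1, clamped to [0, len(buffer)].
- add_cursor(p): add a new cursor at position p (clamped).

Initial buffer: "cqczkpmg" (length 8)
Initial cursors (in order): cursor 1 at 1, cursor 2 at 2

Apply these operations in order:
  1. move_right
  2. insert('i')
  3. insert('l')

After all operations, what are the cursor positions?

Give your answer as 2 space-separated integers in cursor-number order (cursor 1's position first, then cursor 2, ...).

Answer: 4 7

Derivation:
After op 1 (move_right): buffer="cqczkpmg" (len 8), cursors c1@2 c2@3, authorship ........
After op 2 (insert('i')): buffer="cqicizkpmg" (len 10), cursors c1@3 c2@5, authorship ..1.2.....
After op 3 (insert('l')): buffer="cqilcilzkpmg" (len 12), cursors c1@4 c2@7, authorship ..11.22.....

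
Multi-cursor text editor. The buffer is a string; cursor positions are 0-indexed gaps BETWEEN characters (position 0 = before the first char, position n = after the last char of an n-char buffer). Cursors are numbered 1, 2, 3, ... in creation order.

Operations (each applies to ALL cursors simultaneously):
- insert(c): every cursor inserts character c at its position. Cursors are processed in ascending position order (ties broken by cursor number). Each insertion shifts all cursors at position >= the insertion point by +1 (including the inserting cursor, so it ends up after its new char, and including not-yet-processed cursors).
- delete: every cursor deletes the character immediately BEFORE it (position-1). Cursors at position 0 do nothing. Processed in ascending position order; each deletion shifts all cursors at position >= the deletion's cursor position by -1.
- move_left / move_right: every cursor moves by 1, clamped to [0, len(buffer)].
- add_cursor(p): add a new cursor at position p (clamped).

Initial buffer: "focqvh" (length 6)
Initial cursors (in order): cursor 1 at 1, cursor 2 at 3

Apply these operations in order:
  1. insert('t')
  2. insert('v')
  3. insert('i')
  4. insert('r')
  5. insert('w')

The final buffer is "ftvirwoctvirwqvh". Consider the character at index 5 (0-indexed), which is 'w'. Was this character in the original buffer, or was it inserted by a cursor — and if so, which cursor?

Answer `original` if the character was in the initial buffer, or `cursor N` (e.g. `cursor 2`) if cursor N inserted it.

After op 1 (insert('t')): buffer="ftoctqvh" (len 8), cursors c1@2 c2@5, authorship .1..2...
After op 2 (insert('v')): buffer="ftvoctvqvh" (len 10), cursors c1@3 c2@7, authorship .11..22...
After op 3 (insert('i')): buffer="ftvioctviqvh" (len 12), cursors c1@4 c2@9, authorship .111..222...
After op 4 (insert('r')): buffer="ftviroctvirqvh" (len 14), cursors c1@5 c2@11, authorship .1111..2222...
After op 5 (insert('w')): buffer="ftvirwoctvirwqvh" (len 16), cursors c1@6 c2@13, authorship .11111..22222...
Authorship (.=original, N=cursor N): . 1 1 1 1 1 . . 2 2 2 2 2 . . .
Index 5: author = 1

Answer: cursor 1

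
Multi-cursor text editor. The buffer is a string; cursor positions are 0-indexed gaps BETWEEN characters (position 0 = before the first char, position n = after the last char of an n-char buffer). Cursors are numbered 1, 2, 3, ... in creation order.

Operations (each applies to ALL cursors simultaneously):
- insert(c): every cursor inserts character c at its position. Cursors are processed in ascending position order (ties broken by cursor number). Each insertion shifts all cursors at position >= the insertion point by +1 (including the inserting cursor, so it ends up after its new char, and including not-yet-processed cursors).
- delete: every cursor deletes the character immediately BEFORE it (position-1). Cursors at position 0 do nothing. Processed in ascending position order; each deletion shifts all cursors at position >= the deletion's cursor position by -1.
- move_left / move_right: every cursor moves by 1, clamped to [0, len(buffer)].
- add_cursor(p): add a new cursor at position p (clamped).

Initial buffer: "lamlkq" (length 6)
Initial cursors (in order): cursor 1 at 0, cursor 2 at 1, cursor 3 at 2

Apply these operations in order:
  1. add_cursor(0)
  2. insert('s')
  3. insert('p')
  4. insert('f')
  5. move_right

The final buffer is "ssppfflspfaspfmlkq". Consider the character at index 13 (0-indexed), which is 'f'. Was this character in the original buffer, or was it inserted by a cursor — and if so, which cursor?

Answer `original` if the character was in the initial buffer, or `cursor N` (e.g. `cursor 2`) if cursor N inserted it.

After op 1 (add_cursor(0)): buffer="lamlkq" (len 6), cursors c1@0 c4@0 c2@1 c3@2, authorship ......
After op 2 (insert('s')): buffer="sslsasmlkq" (len 10), cursors c1@2 c4@2 c2@4 c3@6, authorship 14.2.3....
After op 3 (insert('p')): buffer="sspplspaspmlkq" (len 14), cursors c1@4 c4@4 c2@7 c3@10, authorship 1414.22.33....
After op 4 (insert('f')): buffer="ssppfflspfaspfmlkq" (len 18), cursors c1@6 c4@6 c2@10 c3@14, authorship 141414.222.333....
After op 5 (move_right): buffer="ssppfflspfaspfmlkq" (len 18), cursors c1@7 c4@7 c2@11 c3@15, authorship 141414.222.333....
Authorship (.=original, N=cursor N): 1 4 1 4 1 4 . 2 2 2 . 3 3 3 . . . .
Index 13: author = 3

Answer: cursor 3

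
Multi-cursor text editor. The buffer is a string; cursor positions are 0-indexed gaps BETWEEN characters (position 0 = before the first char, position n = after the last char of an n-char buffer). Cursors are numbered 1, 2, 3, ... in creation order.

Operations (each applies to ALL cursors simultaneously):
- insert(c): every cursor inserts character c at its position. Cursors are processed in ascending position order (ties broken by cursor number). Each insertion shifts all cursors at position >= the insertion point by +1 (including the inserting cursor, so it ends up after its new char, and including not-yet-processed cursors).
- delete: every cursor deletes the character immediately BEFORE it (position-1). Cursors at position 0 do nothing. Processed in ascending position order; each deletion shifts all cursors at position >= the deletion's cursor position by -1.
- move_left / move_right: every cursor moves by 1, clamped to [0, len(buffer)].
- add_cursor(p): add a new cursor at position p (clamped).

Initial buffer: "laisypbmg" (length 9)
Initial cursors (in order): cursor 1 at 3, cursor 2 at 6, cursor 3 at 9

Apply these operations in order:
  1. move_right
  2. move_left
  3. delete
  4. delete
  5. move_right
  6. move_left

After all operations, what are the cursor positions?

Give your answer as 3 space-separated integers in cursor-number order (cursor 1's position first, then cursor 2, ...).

After op 1 (move_right): buffer="laisypbmg" (len 9), cursors c1@4 c2@7 c3@9, authorship .........
After op 2 (move_left): buffer="laisypbmg" (len 9), cursors c1@3 c2@6 c3@8, authorship .........
After op 3 (delete): buffer="lasybg" (len 6), cursors c1@2 c2@4 c3@5, authorship ......
After op 4 (delete): buffer="lsg" (len 3), cursors c1@1 c2@2 c3@2, authorship ...
After op 5 (move_right): buffer="lsg" (len 3), cursors c1@2 c2@3 c3@3, authorship ...
After op 6 (move_left): buffer="lsg" (len 3), cursors c1@1 c2@2 c3@2, authorship ...

Answer: 1 2 2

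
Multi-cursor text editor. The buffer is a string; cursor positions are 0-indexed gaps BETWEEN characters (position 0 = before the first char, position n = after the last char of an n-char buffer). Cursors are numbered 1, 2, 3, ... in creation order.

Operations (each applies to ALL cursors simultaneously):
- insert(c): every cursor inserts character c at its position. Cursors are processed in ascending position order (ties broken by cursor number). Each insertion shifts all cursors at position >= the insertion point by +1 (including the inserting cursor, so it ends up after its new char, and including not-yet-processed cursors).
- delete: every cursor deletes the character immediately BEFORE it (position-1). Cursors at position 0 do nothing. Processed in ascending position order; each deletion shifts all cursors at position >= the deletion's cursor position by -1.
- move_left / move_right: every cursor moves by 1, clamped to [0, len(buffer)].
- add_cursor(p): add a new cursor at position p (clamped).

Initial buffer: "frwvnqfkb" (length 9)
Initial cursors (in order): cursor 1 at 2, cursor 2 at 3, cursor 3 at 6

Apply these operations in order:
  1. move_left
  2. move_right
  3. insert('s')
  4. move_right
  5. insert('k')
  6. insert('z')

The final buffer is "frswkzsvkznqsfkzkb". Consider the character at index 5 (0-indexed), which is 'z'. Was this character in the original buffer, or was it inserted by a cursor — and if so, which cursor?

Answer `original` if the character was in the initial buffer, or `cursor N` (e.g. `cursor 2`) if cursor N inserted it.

After op 1 (move_left): buffer="frwvnqfkb" (len 9), cursors c1@1 c2@2 c3@5, authorship .........
After op 2 (move_right): buffer="frwvnqfkb" (len 9), cursors c1@2 c2@3 c3@6, authorship .........
After op 3 (insert('s')): buffer="frswsvnqsfkb" (len 12), cursors c1@3 c2@5 c3@9, authorship ..1.2...3...
After op 4 (move_right): buffer="frswsvnqsfkb" (len 12), cursors c1@4 c2@6 c3@10, authorship ..1.2...3...
After op 5 (insert('k')): buffer="frswksvknqsfkkb" (len 15), cursors c1@5 c2@8 c3@13, authorship ..1.12.2..3.3..
After op 6 (insert('z')): buffer="frswkzsvkznqsfkzkb" (len 18), cursors c1@6 c2@10 c3@16, authorship ..1.112.22..3.33..
Authorship (.=original, N=cursor N): . . 1 . 1 1 2 . 2 2 . . 3 . 3 3 . .
Index 5: author = 1

Answer: cursor 1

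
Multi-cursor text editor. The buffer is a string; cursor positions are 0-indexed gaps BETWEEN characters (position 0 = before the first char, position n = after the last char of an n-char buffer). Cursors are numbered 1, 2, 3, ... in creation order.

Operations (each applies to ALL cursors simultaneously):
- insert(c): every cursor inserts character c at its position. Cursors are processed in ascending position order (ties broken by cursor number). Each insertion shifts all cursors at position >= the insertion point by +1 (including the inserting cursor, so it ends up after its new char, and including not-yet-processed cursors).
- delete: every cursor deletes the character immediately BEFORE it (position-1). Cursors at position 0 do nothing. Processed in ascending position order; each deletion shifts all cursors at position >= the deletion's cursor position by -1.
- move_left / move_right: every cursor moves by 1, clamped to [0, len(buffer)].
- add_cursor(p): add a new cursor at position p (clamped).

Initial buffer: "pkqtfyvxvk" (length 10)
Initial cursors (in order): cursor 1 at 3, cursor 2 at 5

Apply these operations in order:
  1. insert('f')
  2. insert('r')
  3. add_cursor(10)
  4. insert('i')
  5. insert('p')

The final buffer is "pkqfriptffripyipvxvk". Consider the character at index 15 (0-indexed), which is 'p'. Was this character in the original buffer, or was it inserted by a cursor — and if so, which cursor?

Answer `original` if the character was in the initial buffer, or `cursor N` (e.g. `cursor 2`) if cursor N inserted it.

Answer: cursor 3

Derivation:
After op 1 (insert('f')): buffer="pkqftffyvxvk" (len 12), cursors c1@4 c2@7, authorship ...1..2.....
After op 2 (insert('r')): buffer="pkqfrtffryvxvk" (len 14), cursors c1@5 c2@9, authorship ...11..22.....
After op 3 (add_cursor(10)): buffer="pkqfrtffryvxvk" (len 14), cursors c1@5 c2@9 c3@10, authorship ...11..22.....
After op 4 (insert('i')): buffer="pkqfritffriyivxvk" (len 17), cursors c1@6 c2@11 c3@13, authorship ...111..222.3....
After op 5 (insert('p')): buffer="pkqfriptffripyipvxvk" (len 20), cursors c1@7 c2@13 c3@16, authorship ...1111..2222.33....
Authorship (.=original, N=cursor N): . . . 1 1 1 1 . . 2 2 2 2 . 3 3 . . . .
Index 15: author = 3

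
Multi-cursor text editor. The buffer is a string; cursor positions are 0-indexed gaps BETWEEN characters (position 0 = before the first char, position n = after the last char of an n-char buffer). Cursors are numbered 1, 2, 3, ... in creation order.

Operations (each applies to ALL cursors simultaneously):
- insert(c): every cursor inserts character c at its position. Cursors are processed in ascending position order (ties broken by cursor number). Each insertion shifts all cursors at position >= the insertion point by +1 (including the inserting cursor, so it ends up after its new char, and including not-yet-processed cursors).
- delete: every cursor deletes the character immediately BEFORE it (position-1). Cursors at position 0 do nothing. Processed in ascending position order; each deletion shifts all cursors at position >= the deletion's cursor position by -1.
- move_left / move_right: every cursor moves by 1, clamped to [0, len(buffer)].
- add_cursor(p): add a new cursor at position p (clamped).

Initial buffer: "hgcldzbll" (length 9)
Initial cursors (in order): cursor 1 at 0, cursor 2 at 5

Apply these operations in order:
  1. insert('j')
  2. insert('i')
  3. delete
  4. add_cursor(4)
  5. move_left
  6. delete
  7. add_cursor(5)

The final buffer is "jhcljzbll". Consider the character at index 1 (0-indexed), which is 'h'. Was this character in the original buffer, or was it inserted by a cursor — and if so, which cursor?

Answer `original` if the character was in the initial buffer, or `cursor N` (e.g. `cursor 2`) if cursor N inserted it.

Answer: original

Derivation:
After op 1 (insert('j')): buffer="jhgcldjzbll" (len 11), cursors c1@1 c2@7, authorship 1.....2....
After op 2 (insert('i')): buffer="jihgcldjizbll" (len 13), cursors c1@2 c2@9, authorship 11.....22....
After op 3 (delete): buffer="jhgcldjzbll" (len 11), cursors c1@1 c2@7, authorship 1.....2....
After op 4 (add_cursor(4)): buffer="jhgcldjzbll" (len 11), cursors c1@1 c3@4 c2@7, authorship 1.....2....
After op 5 (move_left): buffer="jhgcldjzbll" (len 11), cursors c1@0 c3@3 c2@6, authorship 1.....2....
After op 6 (delete): buffer="jhcljzbll" (len 9), cursors c1@0 c3@2 c2@4, authorship 1...2....
After op 7 (add_cursor(5)): buffer="jhcljzbll" (len 9), cursors c1@0 c3@2 c2@4 c4@5, authorship 1...2....
Authorship (.=original, N=cursor N): 1 . . . 2 . . . .
Index 1: author = original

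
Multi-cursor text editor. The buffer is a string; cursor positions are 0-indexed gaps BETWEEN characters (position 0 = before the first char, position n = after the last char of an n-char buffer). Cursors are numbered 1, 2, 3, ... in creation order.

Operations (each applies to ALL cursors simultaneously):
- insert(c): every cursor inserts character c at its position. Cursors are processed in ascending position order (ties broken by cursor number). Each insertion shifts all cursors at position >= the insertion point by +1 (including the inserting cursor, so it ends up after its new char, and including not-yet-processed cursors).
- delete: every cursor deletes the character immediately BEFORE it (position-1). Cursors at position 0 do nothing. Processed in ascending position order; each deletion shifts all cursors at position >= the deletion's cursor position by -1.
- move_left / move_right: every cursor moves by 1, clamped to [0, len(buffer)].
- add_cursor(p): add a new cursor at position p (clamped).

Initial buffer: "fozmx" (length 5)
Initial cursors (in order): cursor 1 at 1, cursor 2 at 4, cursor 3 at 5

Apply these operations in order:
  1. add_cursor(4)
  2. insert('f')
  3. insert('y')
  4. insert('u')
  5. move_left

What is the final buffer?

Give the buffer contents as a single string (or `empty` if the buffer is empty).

After op 1 (add_cursor(4)): buffer="fozmx" (len 5), cursors c1@1 c2@4 c4@4 c3@5, authorship .....
After op 2 (insert('f')): buffer="ffozmffxf" (len 9), cursors c1@2 c2@7 c4@7 c3@9, authorship .1...24.3
After op 3 (insert('y')): buffer="ffyozmffyyxfy" (len 13), cursors c1@3 c2@10 c4@10 c3@13, authorship .11...2424.33
After op 4 (insert('u')): buffer="ffyuozmffyyuuxfyu" (len 17), cursors c1@4 c2@13 c4@13 c3@17, authorship .111...242424.333
After op 5 (move_left): buffer="ffyuozmffyyuuxfyu" (len 17), cursors c1@3 c2@12 c4@12 c3@16, authorship .111...242424.333

Answer: ffyuozmffyyuuxfyu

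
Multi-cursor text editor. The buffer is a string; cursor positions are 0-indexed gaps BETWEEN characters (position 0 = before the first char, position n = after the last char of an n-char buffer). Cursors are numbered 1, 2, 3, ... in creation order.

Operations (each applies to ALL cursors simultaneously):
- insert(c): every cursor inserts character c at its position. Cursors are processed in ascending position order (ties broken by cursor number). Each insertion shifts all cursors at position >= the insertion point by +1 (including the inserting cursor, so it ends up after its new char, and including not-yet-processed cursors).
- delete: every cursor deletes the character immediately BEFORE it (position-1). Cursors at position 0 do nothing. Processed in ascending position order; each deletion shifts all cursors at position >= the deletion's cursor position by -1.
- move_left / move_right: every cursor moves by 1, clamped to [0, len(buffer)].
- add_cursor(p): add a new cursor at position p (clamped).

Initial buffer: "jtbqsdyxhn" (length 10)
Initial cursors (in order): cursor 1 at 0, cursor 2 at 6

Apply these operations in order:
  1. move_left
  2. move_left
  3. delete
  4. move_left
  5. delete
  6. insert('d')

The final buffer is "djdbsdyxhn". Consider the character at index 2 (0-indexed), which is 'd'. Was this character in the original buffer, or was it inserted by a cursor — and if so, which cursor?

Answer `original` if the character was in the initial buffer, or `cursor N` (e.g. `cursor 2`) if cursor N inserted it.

Answer: cursor 2

Derivation:
After op 1 (move_left): buffer="jtbqsdyxhn" (len 10), cursors c1@0 c2@5, authorship ..........
After op 2 (move_left): buffer="jtbqsdyxhn" (len 10), cursors c1@0 c2@4, authorship ..........
After op 3 (delete): buffer="jtbsdyxhn" (len 9), cursors c1@0 c2@3, authorship .........
After op 4 (move_left): buffer="jtbsdyxhn" (len 9), cursors c1@0 c2@2, authorship .........
After op 5 (delete): buffer="jbsdyxhn" (len 8), cursors c1@0 c2@1, authorship ........
After op 6 (insert('d')): buffer="djdbsdyxhn" (len 10), cursors c1@1 c2@3, authorship 1.2.......
Authorship (.=original, N=cursor N): 1 . 2 . . . . . . .
Index 2: author = 2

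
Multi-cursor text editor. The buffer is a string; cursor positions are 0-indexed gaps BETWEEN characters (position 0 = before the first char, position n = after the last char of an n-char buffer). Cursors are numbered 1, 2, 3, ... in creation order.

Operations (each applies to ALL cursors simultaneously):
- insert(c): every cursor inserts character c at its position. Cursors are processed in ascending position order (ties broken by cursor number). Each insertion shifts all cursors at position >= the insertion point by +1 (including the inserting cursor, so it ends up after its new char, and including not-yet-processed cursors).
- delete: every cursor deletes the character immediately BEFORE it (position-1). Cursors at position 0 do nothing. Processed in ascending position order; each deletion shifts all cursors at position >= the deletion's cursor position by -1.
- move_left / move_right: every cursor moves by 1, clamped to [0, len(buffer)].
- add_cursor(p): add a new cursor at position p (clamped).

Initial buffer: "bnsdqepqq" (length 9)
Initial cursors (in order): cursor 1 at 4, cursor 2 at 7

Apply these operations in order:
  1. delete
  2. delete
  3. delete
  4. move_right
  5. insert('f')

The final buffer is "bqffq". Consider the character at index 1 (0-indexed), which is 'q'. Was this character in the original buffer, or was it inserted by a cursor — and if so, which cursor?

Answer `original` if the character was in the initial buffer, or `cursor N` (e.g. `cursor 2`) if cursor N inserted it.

Answer: original

Derivation:
After op 1 (delete): buffer="bnsqeqq" (len 7), cursors c1@3 c2@5, authorship .......
After op 2 (delete): buffer="bnqqq" (len 5), cursors c1@2 c2@3, authorship .....
After op 3 (delete): buffer="bqq" (len 3), cursors c1@1 c2@1, authorship ...
After op 4 (move_right): buffer="bqq" (len 3), cursors c1@2 c2@2, authorship ...
After op 5 (insert('f')): buffer="bqffq" (len 5), cursors c1@4 c2@4, authorship ..12.
Authorship (.=original, N=cursor N): . . 1 2 .
Index 1: author = original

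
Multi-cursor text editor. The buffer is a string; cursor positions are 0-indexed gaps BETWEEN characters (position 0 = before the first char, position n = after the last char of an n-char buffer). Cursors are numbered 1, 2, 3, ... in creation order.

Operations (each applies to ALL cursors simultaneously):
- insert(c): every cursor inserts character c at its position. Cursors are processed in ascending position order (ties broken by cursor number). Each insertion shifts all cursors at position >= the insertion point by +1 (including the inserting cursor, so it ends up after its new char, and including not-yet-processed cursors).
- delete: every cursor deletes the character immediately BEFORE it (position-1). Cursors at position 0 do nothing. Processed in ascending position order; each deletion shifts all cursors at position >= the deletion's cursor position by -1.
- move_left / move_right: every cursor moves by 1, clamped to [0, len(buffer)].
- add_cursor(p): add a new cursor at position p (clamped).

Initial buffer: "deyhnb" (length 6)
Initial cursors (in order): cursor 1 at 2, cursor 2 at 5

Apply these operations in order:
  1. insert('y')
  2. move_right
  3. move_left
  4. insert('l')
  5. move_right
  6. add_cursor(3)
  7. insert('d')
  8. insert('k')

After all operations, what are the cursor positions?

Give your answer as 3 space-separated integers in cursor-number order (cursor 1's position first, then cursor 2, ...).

After op 1 (insert('y')): buffer="deyyhnyb" (len 8), cursors c1@3 c2@7, authorship ..1...2.
After op 2 (move_right): buffer="deyyhnyb" (len 8), cursors c1@4 c2@8, authorship ..1...2.
After op 3 (move_left): buffer="deyyhnyb" (len 8), cursors c1@3 c2@7, authorship ..1...2.
After op 4 (insert('l')): buffer="deylyhnylb" (len 10), cursors c1@4 c2@9, authorship ..11...22.
After op 5 (move_right): buffer="deylyhnylb" (len 10), cursors c1@5 c2@10, authorship ..11...22.
After op 6 (add_cursor(3)): buffer="deylyhnylb" (len 10), cursors c3@3 c1@5 c2@10, authorship ..11...22.
After op 7 (insert('d')): buffer="deydlydhnylbd" (len 13), cursors c3@4 c1@7 c2@13, authorship ..131.1..22.2
After op 8 (insert('k')): buffer="deydklydkhnylbdk" (len 16), cursors c3@5 c1@9 c2@16, authorship ..1331.11..22.22

Answer: 9 16 5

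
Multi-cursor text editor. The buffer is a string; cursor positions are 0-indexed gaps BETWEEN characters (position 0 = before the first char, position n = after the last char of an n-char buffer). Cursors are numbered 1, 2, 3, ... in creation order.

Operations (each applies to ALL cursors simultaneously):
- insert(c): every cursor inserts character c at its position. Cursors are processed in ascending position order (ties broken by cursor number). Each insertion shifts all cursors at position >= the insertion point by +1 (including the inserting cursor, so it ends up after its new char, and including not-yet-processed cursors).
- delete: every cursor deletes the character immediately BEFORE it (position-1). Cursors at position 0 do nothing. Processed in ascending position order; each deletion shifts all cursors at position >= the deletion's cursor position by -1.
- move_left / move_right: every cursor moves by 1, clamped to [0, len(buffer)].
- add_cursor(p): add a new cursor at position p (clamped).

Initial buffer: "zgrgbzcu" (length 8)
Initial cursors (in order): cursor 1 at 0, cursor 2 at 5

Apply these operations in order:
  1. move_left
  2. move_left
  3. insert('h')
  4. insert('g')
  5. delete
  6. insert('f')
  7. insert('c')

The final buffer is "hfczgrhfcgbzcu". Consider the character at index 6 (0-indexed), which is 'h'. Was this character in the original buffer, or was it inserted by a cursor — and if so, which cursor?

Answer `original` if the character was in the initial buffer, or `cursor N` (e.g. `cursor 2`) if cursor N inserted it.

Answer: cursor 2

Derivation:
After op 1 (move_left): buffer="zgrgbzcu" (len 8), cursors c1@0 c2@4, authorship ........
After op 2 (move_left): buffer="zgrgbzcu" (len 8), cursors c1@0 c2@3, authorship ........
After op 3 (insert('h')): buffer="hzgrhgbzcu" (len 10), cursors c1@1 c2@5, authorship 1...2.....
After op 4 (insert('g')): buffer="hgzgrhggbzcu" (len 12), cursors c1@2 c2@7, authorship 11...22.....
After op 5 (delete): buffer="hzgrhgbzcu" (len 10), cursors c1@1 c2@5, authorship 1...2.....
After op 6 (insert('f')): buffer="hfzgrhfgbzcu" (len 12), cursors c1@2 c2@7, authorship 11...22.....
After op 7 (insert('c')): buffer="hfczgrhfcgbzcu" (len 14), cursors c1@3 c2@9, authorship 111...222.....
Authorship (.=original, N=cursor N): 1 1 1 . . . 2 2 2 . . . . .
Index 6: author = 2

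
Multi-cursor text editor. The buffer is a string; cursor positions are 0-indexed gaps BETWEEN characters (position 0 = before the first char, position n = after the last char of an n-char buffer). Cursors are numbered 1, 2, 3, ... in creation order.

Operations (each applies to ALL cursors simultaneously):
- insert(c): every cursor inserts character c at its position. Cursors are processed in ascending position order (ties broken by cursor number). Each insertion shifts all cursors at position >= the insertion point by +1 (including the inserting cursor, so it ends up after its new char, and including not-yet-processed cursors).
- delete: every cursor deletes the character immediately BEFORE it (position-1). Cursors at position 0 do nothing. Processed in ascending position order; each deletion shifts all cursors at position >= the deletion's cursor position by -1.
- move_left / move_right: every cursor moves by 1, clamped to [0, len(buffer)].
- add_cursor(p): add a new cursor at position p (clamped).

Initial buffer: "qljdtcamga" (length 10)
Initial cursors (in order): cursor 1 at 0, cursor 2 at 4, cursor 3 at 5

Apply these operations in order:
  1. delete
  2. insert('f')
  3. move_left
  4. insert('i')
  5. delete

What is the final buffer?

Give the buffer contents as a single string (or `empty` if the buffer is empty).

Answer: fqljffcamga

Derivation:
After op 1 (delete): buffer="qljcamga" (len 8), cursors c1@0 c2@3 c3@3, authorship ........
After op 2 (insert('f')): buffer="fqljffcamga" (len 11), cursors c1@1 c2@6 c3@6, authorship 1...23.....
After op 3 (move_left): buffer="fqljffcamga" (len 11), cursors c1@0 c2@5 c3@5, authorship 1...23.....
After op 4 (insert('i')): buffer="ifqljfiifcamga" (len 14), cursors c1@1 c2@8 c3@8, authorship 11...2233.....
After op 5 (delete): buffer="fqljffcamga" (len 11), cursors c1@0 c2@5 c3@5, authorship 1...23.....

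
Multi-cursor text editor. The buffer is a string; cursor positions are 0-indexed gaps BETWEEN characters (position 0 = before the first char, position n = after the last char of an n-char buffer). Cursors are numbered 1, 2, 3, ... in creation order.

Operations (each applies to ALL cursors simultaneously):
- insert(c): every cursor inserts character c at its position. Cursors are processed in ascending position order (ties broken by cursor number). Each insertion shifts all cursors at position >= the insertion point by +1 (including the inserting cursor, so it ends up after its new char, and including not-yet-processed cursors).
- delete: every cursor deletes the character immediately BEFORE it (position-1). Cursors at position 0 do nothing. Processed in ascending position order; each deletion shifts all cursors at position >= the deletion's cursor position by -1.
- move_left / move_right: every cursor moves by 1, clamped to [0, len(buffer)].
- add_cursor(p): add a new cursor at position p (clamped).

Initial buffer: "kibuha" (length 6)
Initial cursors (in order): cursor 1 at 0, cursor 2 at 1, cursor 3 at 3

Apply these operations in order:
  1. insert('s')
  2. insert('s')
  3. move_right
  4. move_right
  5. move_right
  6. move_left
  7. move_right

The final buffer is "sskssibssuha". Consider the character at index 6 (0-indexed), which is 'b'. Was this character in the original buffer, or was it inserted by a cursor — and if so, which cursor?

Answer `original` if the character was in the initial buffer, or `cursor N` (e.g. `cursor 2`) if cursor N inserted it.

After op 1 (insert('s')): buffer="sksibsuha" (len 9), cursors c1@1 c2@3 c3@6, authorship 1.2..3...
After op 2 (insert('s')): buffer="sskssibssuha" (len 12), cursors c1@2 c2@5 c3@9, authorship 11.22..33...
After op 3 (move_right): buffer="sskssibssuha" (len 12), cursors c1@3 c2@6 c3@10, authorship 11.22..33...
After op 4 (move_right): buffer="sskssibssuha" (len 12), cursors c1@4 c2@7 c3@11, authorship 11.22..33...
After op 5 (move_right): buffer="sskssibssuha" (len 12), cursors c1@5 c2@8 c3@12, authorship 11.22..33...
After op 6 (move_left): buffer="sskssibssuha" (len 12), cursors c1@4 c2@7 c3@11, authorship 11.22..33...
After op 7 (move_right): buffer="sskssibssuha" (len 12), cursors c1@5 c2@8 c3@12, authorship 11.22..33...
Authorship (.=original, N=cursor N): 1 1 . 2 2 . . 3 3 . . .
Index 6: author = original

Answer: original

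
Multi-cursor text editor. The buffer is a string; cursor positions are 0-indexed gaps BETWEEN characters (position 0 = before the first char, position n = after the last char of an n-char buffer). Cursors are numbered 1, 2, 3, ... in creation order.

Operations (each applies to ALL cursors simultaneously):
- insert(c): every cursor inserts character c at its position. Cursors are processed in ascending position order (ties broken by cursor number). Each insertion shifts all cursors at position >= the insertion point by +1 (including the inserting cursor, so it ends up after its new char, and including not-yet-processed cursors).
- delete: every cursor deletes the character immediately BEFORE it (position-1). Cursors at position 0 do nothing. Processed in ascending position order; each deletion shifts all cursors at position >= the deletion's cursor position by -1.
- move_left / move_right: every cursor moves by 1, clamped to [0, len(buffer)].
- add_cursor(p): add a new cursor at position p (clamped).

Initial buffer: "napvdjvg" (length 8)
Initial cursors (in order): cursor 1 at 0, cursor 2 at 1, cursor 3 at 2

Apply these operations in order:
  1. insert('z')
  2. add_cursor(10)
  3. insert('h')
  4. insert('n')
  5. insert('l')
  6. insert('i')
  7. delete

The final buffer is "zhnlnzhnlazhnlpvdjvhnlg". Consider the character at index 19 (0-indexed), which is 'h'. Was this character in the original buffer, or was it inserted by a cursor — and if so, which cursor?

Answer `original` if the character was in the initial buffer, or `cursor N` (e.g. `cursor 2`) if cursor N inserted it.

Answer: cursor 4

Derivation:
After op 1 (insert('z')): buffer="znzazpvdjvg" (len 11), cursors c1@1 c2@3 c3@5, authorship 1.2.3......
After op 2 (add_cursor(10)): buffer="znzazpvdjvg" (len 11), cursors c1@1 c2@3 c3@5 c4@10, authorship 1.2.3......
After op 3 (insert('h')): buffer="zhnzhazhpvdjvhg" (len 15), cursors c1@2 c2@5 c3@8 c4@14, authorship 11.22.33.....4.
After op 4 (insert('n')): buffer="zhnnzhnazhnpvdjvhng" (len 19), cursors c1@3 c2@7 c3@11 c4@18, authorship 111.222.333.....44.
After op 5 (insert('l')): buffer="zhnlnzhnlazhnlpvdjvhnlg" (len 23), cursors c1@4 c2@9 c3@14 c4@22, authorship 1111.2222.3333.....444.
After op 6 (insert('i')): buffer="zhnlinzhnliazhnlipvdjvhnlig" (len 27), cursors c1@5 c2@11 c3@17 c4@26, authorship 11111.22222.33333.....4444.
After op 7 (delete): buffer="zhnlnzhnlazhnlpvdjvhnlg" (len 23), cursors c1@4 c2@9 c3@14 c4@22, authorship 1111.2222.3333.....444.
Authorship (.=original, N=cursor N): 1 1 1 1 . 2 2 2 2 . 3 3 3 3 . . . . . 4 4 4 .
Index 19: author = 4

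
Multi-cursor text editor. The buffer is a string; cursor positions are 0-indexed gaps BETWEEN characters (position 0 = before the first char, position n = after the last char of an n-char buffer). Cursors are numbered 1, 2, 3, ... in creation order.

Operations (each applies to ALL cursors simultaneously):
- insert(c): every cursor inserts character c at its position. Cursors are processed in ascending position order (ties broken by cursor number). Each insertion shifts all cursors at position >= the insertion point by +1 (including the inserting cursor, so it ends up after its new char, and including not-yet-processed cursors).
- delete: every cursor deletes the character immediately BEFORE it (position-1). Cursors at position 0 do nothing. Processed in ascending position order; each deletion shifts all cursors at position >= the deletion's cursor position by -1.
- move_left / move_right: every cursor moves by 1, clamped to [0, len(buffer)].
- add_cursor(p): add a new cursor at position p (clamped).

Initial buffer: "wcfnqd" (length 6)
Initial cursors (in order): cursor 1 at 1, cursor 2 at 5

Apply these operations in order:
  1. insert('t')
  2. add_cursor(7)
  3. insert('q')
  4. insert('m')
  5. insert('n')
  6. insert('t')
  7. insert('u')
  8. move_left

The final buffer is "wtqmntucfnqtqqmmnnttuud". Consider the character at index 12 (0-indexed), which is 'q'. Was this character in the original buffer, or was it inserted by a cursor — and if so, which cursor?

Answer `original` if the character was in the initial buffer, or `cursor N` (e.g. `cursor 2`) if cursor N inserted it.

Answer: cursor 2

Derivation:
After op 1 (insert('t')): buffer="wtcfnqtd" (len 8), cursors c1@2 c2@7, authorship .1....2.
After op 2 (add_cursor(7)): buffer="wtcfnqtd" (len 8), cursors c1@2 c2@7 c3@7, authorship .1....2.
After op 3 (insert('q')): buffer="wtqcfnqtqqd" (len 11), cursors c1@3 c2@10 c3@10, authorship .11....223.
After op 4 (insert('m')): buffer="wtqmcfnqtqqmmd" (len 14), cursors c1@4 c2@13 c3@13, authorship .111....22323.
After op 5 (insert('n')): buffer="wtqmncfnqtqqmmnnd" (len 17), cursors c1@5 c2@16 c3@16, authorship .1111....2232323.
After op 6 (insert('t')): buffer="wtqmntcfnqtqqmmnnttd" (len 20), cursors c1@6 c2@19 c3@19, authorship .11111....223232323.
After op 7 (insert('u')): buffer="wtqmntucfnqtqqmmnnttuud" (len 23), cursors c1@7 c2@22 c3@22, authorship .111111....22323232323.
After op 8 (move_left): buffer="wtqmntucfnqtqqmmnnttuud" (len 23), cursors c1@6 c2@21 c3@21, authorship .111111....22323232323.
Authorship (.=original, N=cursor N): . 1 1 1 1 1 1 . . . . 2 2 3 2 3 2 3 2 3 2 3 .
Index 12: author = 2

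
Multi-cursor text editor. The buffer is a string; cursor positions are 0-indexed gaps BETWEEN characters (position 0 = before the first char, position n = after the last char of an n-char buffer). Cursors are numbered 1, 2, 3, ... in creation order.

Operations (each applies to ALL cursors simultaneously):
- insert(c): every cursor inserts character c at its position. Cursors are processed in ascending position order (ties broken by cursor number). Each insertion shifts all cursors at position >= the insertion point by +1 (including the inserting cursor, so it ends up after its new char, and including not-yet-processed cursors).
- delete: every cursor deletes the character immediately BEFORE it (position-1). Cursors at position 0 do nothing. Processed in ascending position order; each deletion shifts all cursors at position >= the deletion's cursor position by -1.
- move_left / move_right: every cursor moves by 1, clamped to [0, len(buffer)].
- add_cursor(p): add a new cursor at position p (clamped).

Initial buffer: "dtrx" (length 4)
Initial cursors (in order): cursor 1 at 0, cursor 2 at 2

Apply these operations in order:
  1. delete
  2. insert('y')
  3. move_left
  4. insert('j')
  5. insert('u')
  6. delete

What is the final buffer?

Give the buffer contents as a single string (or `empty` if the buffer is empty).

After op 1 (delete): buffer="drx" (len 3), cursors c1@0 c2@1, authorship ...
After op 2 (insert('y')): buffer="ydyrx" (len 5), cursors c1@1 c2@3, authorship 1.2..
After op 3 (move_left): buffer="ydyrx" (len 5), cursors c1@0 c2@2, authorship 1.2..
After op 4 (insert('j')): buffer="jydjyrx" (len 7), cursors c1@1 c2@4, authorship 11.22..
After op 5 (insert('u')): buffer="juydjuyrx" (len 9), cursors c1@2 c2@6, authorship 111.222..
After op 6 (delete): buffer="jydjyrx" (len 7), cursors c1@1 c2@4, authorship 11.22..

Answer: jydjyrx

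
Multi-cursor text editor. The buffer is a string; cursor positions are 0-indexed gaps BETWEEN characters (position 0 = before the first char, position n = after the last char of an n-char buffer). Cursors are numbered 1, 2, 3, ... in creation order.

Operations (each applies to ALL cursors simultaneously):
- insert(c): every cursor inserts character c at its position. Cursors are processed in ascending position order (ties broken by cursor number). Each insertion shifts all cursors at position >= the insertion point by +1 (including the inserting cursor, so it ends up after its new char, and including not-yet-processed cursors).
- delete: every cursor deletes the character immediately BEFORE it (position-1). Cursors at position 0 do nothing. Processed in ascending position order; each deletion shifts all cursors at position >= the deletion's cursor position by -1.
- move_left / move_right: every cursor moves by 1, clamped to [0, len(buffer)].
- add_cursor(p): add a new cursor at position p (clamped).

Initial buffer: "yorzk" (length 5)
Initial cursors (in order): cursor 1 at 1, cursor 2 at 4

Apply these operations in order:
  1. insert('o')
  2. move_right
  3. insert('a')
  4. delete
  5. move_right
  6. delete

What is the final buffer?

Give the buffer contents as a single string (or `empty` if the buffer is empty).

Answer: yoozo

Derivation:
After op 1 (insert('o')): buffer="yoorzok" (len 7), cursors c1@2 c2@6, authorship .1...2.
After op 2 (move_right): buffer="yoorzok" (len 7), cursors c1@3 c2@7, authorship .1...2.
After op 3 (insert('a')): buffer="yooarzoka" (len 9), cursors c1@4 c2@9, authorship .1.1..2.2
After op 4 (delete): buffer="yoorzok" (len 7), cursors c1@3 c2@7, authorship .1...2.
After op 5 (move_right): buffer="yoorzok" (len 7), cursors c1@4 c2@7, authorship .1...2.
After op 6 (delete): buffer="yoozo" (len 5), cursors c1@3 c2@5, authorship .1..2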